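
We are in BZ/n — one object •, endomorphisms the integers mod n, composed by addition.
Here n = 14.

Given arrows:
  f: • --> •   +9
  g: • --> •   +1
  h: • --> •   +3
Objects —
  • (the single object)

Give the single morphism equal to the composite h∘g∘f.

Answer: +13

Trace:
  0 +9≡9 +1≡10 +3≡13  (mod 14)
result: +13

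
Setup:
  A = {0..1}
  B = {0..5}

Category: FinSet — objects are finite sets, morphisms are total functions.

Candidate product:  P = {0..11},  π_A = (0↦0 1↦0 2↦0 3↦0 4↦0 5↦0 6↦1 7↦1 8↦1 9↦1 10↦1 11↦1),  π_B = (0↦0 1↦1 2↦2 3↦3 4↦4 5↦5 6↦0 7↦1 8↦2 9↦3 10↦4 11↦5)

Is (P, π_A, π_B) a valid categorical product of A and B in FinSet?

|A|·|B| = 2·6 = 12;  |P| = 12
Check the pairing map k ↦ (π_A(k), π_B(k)):
  0 ↦ (0,0)
  1 ↦ (0,1)
  2 ↦ (0,2)
  3 ↦ (0,3)
  4 ↦ (0,4)
  5 ↦ (0,5)
  6 ↦ (1,0)
  7 ↦ (1,1)
  8 ↦ (1,2)
  9 ↦ (1,3)
  10 ↦ (1,4)
  11 ↦ (1,5)
distinct pairs in image: 12 / 12 needed
  → bijection onto A×B; projections well-typed.

Answer: VALID PRODUCT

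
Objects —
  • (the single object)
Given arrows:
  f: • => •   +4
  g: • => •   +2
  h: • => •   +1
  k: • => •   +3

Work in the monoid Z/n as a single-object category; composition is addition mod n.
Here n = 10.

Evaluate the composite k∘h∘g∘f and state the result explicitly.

  0 +4≡4 +2≡6 +1≡7 +3≡0  (mod 10)
composite: +0

Answer: +0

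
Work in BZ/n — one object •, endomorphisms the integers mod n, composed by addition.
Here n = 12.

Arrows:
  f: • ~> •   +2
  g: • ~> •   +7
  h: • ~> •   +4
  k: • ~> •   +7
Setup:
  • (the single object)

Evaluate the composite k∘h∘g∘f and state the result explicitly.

  0 +2≡2 +7≡9 +4≡1 +7≡8  (mod 12)
⟦path⟧: +8

Answer: +8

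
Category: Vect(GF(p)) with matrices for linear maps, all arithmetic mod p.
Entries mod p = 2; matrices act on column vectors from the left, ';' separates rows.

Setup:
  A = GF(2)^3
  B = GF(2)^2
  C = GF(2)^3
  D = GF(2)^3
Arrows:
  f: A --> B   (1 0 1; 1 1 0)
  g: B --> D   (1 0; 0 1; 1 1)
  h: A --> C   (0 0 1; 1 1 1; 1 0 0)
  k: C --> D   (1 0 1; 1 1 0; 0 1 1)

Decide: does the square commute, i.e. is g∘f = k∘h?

Answer: COMMUTES

Trace:
1) trace f;g:
  e0=⟨1,0,0⟩ f-->⟨1,1⟩ g-->⟨1,1,0⟩
  e1=⟨0,1,0⟩ f-->⟨0,1⟩ g-->⟨0,1,1⟩
  e2=⟨0,0,1⟩ f-->⟨1,0⟩ g-->⟨1,0,1⟩
  result₁ = (1 0 1; 1 1 0; 0 1 1)
2) trace h;k:
  e0=⟨1,0,0⟩ h-->⟨0,1,1⟩ k-->⟨1,1,0⟩
  e1=⟨0,1,0⟩ h-->⟨0,1,0⟩ k-->⟨0,1,1⟩
  e2=⟨0,0,1⟩ h-->⟨1,1,0⟩ k-->⟨1,0,1⟩
  result₂ = (1 0 1; 1 1 0; 0 1 1)
Equal? same morphism ✓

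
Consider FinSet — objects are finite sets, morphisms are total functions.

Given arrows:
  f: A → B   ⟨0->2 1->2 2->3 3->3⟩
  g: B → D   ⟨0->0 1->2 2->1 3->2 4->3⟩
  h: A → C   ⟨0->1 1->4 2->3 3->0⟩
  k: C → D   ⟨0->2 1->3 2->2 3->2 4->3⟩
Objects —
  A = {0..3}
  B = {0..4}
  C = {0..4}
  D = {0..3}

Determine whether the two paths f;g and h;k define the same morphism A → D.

Path 1 = f;g:
  0 f→2 g→1
  1 f→2 g→1
  2 f→3 g→2
  3 f→3 g→2
  composite₁ = ⟨0->1 1->1 2->2 3->2⟩
Path 2 = h;k:
  0 h→1 k→3
  1 h→4 k→3
  2 h→3 k→2
  3 h→0 k→2
  composite₂ = ⟨0->3 1->3 2->2 3->2⟩
Equal? distinct morphisms ✗

Answer: DOES NOT COMMUTE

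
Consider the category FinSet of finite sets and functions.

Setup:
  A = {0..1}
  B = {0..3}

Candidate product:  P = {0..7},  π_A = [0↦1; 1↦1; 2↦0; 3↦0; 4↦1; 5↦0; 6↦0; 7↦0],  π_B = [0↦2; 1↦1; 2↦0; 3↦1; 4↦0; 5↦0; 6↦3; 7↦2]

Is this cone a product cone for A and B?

|A|·|B| = 2·4 = 8;  |P| = 8
Check the pairing map k ↦ (π_A(k), π_B(k)):
  0 ↦ (1,2)
  1 ↦ (1,1)
  2 ↦ (0,0)
  3 ↦ (0,1)
  4 ↦ (1,0)
  5 ↦ (0,0)  ✗ repeats pair of k=2
  6 ↦ (0,3)
  7 ↦ (0,2)
distinct pairs in image: 7 / 8 needed
  → (0,0) hit at k=2 and k=5

Answer: NOT A VALID PRODUCT — duplicate pair at indices 5,2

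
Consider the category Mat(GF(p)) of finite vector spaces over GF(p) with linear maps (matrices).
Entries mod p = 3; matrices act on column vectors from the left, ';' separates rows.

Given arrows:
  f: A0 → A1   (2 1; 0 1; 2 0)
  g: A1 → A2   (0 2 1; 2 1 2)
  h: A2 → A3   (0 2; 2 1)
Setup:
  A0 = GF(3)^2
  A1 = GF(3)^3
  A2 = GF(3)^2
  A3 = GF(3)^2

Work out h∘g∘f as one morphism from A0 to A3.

  e0=⟨1,0⟩ f→⟨2,0,2⟩ g→⟨2,2⟩ h→⟨1,0⟩
  e1=⟨0,1⟩ f→⟨1,1,0⟩ g→⟨2,0⟩ h→⟨0,1⟩
composite: (1 0; 0 1)

Answer: (1 0; 0 1)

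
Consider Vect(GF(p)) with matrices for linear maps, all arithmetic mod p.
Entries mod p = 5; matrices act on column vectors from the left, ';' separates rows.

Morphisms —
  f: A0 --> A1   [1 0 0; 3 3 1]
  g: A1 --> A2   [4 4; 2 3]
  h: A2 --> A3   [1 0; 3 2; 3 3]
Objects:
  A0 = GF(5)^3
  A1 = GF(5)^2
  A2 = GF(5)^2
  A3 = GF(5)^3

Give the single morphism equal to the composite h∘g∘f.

  e0=[1,0,0] f-->[1,3] g-->[1,1] h-->[1,0,1]
  e1=[0,1,0] f-->[0,3] g-->[2,4] h-->[2,4,3]
  e2=[0,0,1] f-->[0,1] g-->[4,3] h-->[4,3,1]
result: [1 2 4; 0 4 3; 1 3 1]

Answer: [1 2 4; 0 4 3; 1 3 1]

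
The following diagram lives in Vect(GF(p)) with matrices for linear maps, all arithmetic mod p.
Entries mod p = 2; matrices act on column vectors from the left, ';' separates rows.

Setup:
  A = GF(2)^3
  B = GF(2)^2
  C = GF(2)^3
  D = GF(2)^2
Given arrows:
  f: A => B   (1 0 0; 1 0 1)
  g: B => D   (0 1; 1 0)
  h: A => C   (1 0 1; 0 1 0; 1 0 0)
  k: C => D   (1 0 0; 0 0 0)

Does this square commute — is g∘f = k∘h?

Answer: DOES NOT COMMUTE

Trace:
Path 1 = f;g:
  e0=[1,0,0] f=>[1,1] g=>[1,1]
  e1=[0,1,0] f=>[0,0] g=>[0,0]
  e2=[0,0,1] f=>[0,1] g=>[1,0]
  result₁ = (1 0 1; 1 0 0)
Path 2 = h;k:
  e0=[1,0,0] h=>[1,0,1] k=>[1,0]
  e1=[0,1,0] h=>[0,1,0] k=>[0,0]
  e2=[0,0,1] h=>[1,0,0] k=>[1,0]
  result₂ = (1 0 1; 0 0 0)
Equal? differ; not commutative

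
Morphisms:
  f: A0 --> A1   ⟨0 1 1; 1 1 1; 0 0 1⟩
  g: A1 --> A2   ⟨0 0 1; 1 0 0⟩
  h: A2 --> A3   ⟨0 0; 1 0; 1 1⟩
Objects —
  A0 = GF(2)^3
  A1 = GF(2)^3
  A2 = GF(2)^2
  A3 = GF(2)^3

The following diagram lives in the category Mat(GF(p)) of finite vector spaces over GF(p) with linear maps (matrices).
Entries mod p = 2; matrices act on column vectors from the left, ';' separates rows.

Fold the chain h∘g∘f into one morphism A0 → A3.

  e0=(1,0,0) f-->(0,1,0) g-->(0,0) h-->(0,0,0)
  e1=(0,1,0) f-->(1,1,0) g-->(0,1) h-->(0,0,1)
  e2=(0,0,1) f-->(1,1,1) g-->(1,1) h-->(0,1,0)
⟦path⟧: ⟨0 0 0; 0 0 1; 0 1 0⟩

Answer: ⟨0 0 0; 0 0 1; 0 1 0⟩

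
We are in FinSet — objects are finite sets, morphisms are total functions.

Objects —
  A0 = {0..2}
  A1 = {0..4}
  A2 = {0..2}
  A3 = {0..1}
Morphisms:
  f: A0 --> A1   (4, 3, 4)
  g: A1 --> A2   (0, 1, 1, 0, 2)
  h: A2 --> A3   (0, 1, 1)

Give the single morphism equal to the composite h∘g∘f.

  0 f-->4 g-->2 h-->1
  1 f-->3 g-->0 h-->0
  2 f-->4 g-->2 h-->1
⟦path⟧: (1, 0, 1)

Answer: (1, 0, 1)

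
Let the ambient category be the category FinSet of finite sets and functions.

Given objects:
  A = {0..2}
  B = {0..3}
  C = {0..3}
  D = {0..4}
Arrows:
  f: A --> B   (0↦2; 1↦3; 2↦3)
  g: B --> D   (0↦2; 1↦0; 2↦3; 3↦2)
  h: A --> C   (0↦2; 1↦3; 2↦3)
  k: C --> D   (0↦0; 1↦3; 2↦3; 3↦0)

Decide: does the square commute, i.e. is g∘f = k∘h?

Answer: DOES NOT COMMUTE

Work:
Path 1 = f;g:
  0 f-->2 g-->3
  1 f-->3 g-->2
  2 f-->3 g-->2
  result₁ = (0↦3; 1↦2; 2↦2)
Path 2 = h;k:
  0 h-->2 k-->3
  1 h-->3 k-->0
  2 h-->3 k-->0
  result₂ = (0↦3; 1↦0; 2↦0)
Equal? differ; not commutative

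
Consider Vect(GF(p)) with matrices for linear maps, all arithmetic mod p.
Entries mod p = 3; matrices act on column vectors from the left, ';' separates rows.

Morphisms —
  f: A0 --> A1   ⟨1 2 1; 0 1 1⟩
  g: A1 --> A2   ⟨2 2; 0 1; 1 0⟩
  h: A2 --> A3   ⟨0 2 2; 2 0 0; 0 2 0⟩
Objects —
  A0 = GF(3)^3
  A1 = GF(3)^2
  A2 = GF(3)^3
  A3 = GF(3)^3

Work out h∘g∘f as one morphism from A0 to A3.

Answer: ⟨2 0 1; 1 0 2; 0 2 2⟩

Trace:
  e0=[1,0,0] f-->[1,0] g-->[2,0,1] h-->[2,1,0]
  e1=[0,1,0] f-->[2,1] g-->[0,1,2] h-->[0,0,2]
  e2=[0,0,1] f-->[1,1] g-->[1,1,1] h-->[1,2,2]
composite: ⟨2 0 1; 1 0 2; 0 2 2⟩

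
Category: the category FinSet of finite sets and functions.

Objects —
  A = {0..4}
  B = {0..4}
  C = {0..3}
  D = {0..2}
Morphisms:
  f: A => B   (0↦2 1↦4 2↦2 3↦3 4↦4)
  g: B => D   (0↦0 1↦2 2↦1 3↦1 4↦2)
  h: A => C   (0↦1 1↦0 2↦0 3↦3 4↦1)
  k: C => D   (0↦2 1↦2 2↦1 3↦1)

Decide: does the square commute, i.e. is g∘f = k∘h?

Answer: DOES NOT COMMUTE

Work:
Along f;g (path 1):
  0 f=>2 g=>1
  1 f=>4 g=>2
  2 f=>2 g=>1
  3 f=>3 g=>1
  4 f=>4 g=>2
  result₁ = (0↦1 1↦2 2↦1 3↦1 4↦2)
Along h;k (path 2):
  0 h=>1 k=>2
  1 h=>0 k=>2
  2 h=>0 k=>2
  3 h=>3 k=>1
  4 h=>1 k=>2
  result₂ = (0↦2 1↦2 2↦2 3↦1 4↦2)
Equal? NO — does not commute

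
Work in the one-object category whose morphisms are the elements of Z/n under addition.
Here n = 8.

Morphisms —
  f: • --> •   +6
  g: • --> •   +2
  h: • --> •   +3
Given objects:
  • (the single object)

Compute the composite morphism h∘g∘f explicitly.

  0 +6≡6 +2≡0 +3≡3  (mod 8)
⟦path⟧: +3

Answer: +3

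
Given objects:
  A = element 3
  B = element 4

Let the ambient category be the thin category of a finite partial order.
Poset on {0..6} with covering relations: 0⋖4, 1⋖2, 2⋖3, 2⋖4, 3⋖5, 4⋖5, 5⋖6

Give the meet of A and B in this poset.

Lower bounds of A=3 and B=4: {1,2}
  1 ⊑ 2
  2 ⊑ 2
glb = 2

Answer: A∧B = 2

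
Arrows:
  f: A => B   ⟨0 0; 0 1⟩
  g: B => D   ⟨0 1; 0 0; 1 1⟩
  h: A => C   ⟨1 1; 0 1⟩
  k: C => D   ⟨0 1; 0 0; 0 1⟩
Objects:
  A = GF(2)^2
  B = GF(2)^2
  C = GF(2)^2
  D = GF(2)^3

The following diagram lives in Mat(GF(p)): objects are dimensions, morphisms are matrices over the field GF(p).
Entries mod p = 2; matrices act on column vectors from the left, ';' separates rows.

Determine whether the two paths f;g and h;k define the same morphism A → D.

Answer: COMMUTES

Work:
Along f;g (path 1):
  e0=⟨1,0⟩ f=>⟨0,0⟩ g=>⟨0,0,0⟩
  e1=⟨0,1⟩ f=>⟨0,1⟩ g=>⟨1,0,1⟩
  result₁ = ⟨0 1; 0 0; 0 1⟩
Along h;k (path 2):
  e0=⟨1,0⟩ h=>⟨1,0⟩ k=>⟨0,0,0⟩
  e1=⟨0,1⟩ h=>⟨1,1⟩ k=>⟨1,0,1⟩
  result₂ = ⟨0 1; 0 0; 0 1⟩
Equal? same morphism ✓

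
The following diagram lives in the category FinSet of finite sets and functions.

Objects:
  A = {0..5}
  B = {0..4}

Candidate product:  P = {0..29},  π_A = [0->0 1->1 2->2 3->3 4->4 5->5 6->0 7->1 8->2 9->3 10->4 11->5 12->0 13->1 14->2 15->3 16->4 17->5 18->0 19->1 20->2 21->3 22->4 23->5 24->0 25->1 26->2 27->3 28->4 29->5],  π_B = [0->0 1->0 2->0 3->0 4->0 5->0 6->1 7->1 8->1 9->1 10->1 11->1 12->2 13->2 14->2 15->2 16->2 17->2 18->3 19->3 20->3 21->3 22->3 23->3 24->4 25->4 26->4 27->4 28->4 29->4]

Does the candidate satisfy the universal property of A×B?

Answer: VALID PRODUCT

Derivation:
|A|·|B| = 6·5 = 30;  |P| = 30
Check the pairing map k ↦ (π_A(k), π_B(k)):
  0 -> (0,0)
  1 -> (1,0)
  2 -> (2,0)
  3 -> (3,0)
  4 -> (4,0)
  5 -> (5,0)
  6 -> (0,1)
  7 -> (1,1)
  8 -> (2,1)
  9 -> (3,1)
  10 -> (4,1)
  11 -> (5,1)
  12 -> (0,2)
  13 -> (1,2)
  14 -> (2,2)
  15 -> (3,2)
  16 -> (4,2)
  17 -> (5,2)
  18 -> (0,3)
  19 -> (1,3)
  20 -> (2,3)
  21 -> (3,3)
  22 -> (4,3)
  23 -> (5,3)
  24 -> (0,4)
  25 -> (1,4)
  26 -> (2,4)
  27 -> (3,4)
  28 -> (4,4)
  29 -> (5,4)
distinct pairs in image: 30 / 30 needed
  → bijection onto A×B; projections well-typed.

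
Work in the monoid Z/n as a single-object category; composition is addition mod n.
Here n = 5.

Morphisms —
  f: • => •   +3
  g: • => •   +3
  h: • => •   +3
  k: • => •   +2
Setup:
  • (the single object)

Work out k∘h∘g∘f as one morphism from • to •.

  0 +3≡3 +3≡1 +3≡4 +2≡1  (mod 5)
composite: +1

Answer: +1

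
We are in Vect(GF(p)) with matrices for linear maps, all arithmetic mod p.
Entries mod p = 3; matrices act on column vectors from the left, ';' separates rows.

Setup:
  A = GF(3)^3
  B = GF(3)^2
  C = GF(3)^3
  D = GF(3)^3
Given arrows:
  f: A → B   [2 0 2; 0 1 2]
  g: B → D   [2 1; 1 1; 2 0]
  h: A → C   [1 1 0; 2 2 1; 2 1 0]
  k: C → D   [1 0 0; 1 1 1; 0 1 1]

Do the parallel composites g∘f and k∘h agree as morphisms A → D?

Answer: COMMUTES

Work:
Path 1 = f;g:
  e0=(1,0,0) f→(2,0) g→(1,2,1)
  e1=(0,1,0) f→(0,1) g→(1,1,0)
  e2=(0,0,1) f→(2,2) g→(0,1,1)
  composite₁ = [1 1 0; 2 1 1; 1 0 1]
Path 2 = h;k:
  e0=(1,0,0) h→(1,2,2) k→(1,2,1)
  e1=(0,1,0) h→(1,2,1) k→(1,1,0)
  e2=(0,0,1) h→(0,1,0) k→(0,1,1)
  composite₂ = [1 1 0; 2 1 1; 1 0 1]
Equal? equal; square commutes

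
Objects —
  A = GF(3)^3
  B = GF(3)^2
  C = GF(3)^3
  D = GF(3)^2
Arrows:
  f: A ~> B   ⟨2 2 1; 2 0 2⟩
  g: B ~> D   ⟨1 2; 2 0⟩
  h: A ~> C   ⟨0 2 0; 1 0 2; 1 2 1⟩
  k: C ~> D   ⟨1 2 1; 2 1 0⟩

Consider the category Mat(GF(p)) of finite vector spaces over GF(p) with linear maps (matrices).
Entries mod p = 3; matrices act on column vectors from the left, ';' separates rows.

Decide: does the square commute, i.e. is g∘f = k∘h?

Answer: DOES NOT COMMUTE

Trace:
Path 1 = f;g:
  e0=⟨1,0,0⟩ f~>⟨2,2⟩ g~>⟨0,1⟩
  e1=⟨0,1,0⟩ f~>⟨2,0⟩ g~>⟨2,1⟩
  e2=⟨0,0,1⟩ f~>⟨1,2⟩ g~>⟨2,2⟩
  result₁ = ⟨0 2 2; 1 1 2⟩
Path 2 = h;k:
  e0=⟨1,0,0⟩ h~>⟨0,1,1⟩ k~>⟨0,1⟩
  e1=⟨0,1,0⟩ h~>⟨2,0,2⟩ k~>⟨1,1⟩
  e2=⟨0,0,1⟩ h~>⟨0,2,1⟩ k~>⟨2,2⟩
  result₂ = ⟨0 1 2; 1 1 2⟩
Equal? differ; not commutative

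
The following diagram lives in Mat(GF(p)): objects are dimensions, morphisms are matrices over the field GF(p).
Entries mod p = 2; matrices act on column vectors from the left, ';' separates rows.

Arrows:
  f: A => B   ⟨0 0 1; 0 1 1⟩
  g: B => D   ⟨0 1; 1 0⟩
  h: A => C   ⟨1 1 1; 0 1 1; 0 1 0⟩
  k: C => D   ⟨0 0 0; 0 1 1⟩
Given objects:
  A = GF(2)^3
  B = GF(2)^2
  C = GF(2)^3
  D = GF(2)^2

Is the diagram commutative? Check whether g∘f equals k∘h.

Path 1 = f;g:
  e0=(1,0,0) f=>(0,0) g=>(0,0)
  e1=(0,1,0) f=>(0,1) g=>(1,0)
  e2=(0,0,1) f=>(1,1) g=>(1,1)
  composite₁ = ⟨0 1 1; 0 0 1⟩
Path 2 = h;k:
  e0=(1,0,0) h=>(1,0,0) k=>(0,0)
  e1=(0,1,0) h=>(1,1,1) k=>(0,0)
  e2=(0,0,1) h=>(1,1,0) k=>(0,1)
  composite₂ = ⟨0 0 0; 0 0 1⟩
Equal? differ; not commutative

Answer: DOES NOT COMMUTE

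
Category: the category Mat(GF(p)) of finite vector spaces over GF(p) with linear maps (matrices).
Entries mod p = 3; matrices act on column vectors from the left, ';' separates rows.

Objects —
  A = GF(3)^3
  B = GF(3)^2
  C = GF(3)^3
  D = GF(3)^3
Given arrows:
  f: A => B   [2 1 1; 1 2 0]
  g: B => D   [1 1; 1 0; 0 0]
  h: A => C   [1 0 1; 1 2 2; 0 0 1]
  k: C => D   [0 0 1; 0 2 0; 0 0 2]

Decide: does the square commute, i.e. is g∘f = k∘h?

Along f;g (path 1):
  e0=(1,0,0) f=>(2,1) g=>(0,2,0)
  e1=(0,1,0) f=>(1,2) g=>(0,1,0)
  e2=(0,0,1) f=>(1,0) g=>(1,1,0)
  result₁ = [0 0 1; 2 1 1; 0 0 0]
Along h;k (path 2):
  e0=(1,0,0) h=>(1,1,0) k=>(0,2,0)
  e1=(0,1,0) h=>(0,2,0) k=>(0,1,0)
  e2=(0,0,1) h=>(1,2,1) k=>(1,1,2)
  result₂ = [0 0 1; 2 1 1; 0 0 2]
Equal? NO — does not commute

Answer: DOES NOT COMMUTE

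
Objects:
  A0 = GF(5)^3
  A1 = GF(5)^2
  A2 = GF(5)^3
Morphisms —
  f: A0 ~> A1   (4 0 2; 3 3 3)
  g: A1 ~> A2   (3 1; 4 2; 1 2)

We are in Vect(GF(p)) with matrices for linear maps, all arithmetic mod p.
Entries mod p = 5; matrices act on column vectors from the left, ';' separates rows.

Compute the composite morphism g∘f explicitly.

Answer: (0 3 4; 2 1 4; 0 1 3)

Work:
  e0=[1,0,0] f~>[4,3] g~>[0,2,0]
  e1=[0,1,0] f~>[0,3] g~>[3,1,1]
  e2=[0,0,1] f~>[2,3] g~>[4,4,3]
result: (0 3 4; 2 1 4; 0 1 3)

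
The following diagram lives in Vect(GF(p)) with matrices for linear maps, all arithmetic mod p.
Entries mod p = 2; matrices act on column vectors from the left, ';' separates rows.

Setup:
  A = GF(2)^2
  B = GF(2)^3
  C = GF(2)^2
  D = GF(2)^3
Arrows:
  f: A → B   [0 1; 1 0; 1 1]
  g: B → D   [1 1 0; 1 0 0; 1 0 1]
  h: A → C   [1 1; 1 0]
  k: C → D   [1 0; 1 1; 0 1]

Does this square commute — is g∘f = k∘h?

Path 1 = f;g:
  e0=[1,0] f→[0,1,1] g→[1,0,1]
  e1=[0,1] f→[1,0,1] g→[1,1,0]
  ⟦path⟧₁ = [1 1; 0 1; 1 0]
Path 2 = h;k:
  e0=[1,0] h→[1,1] k→[1,0,1]
  e1=[0,1] h→[1,0] k→[1,1,0]
  ⟦path⟧₂ = [1 1; 0 1; 1 0]
Equal? same morphism ✓

Answer: COMMUTES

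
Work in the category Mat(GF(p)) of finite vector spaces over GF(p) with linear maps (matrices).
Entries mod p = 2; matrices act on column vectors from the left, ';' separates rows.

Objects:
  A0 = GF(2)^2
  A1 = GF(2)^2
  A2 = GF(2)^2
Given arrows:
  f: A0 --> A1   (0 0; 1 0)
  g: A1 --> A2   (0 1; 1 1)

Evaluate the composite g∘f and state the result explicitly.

Answer: (1 0; 1 0)

Trace:
  e0=(1,0) f-->(0,1) g-->(1,1)
  e1=(0,1) f-->(0,0) g-->(0,0)
⟦path⟧: (1 0; 1 0)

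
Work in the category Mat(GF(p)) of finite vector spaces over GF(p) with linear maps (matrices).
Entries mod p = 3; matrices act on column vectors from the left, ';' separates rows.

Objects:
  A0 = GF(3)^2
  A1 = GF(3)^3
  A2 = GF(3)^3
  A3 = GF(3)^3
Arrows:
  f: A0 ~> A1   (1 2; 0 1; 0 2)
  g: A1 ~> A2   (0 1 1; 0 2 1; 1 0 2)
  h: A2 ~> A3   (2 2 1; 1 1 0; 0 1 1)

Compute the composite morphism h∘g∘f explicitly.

Answer: (1 2; 0 1; 1 1)

Work:
  e0=(1,0) f~>(1,0,0) g~>(0,0,1) h~>(1,0,1)
  e1=(0,1) f~>(2,1,2) g~>(0,1,0) h~>(2,1,1)
⟦path⟧: (1 2; 0 1; 1 1)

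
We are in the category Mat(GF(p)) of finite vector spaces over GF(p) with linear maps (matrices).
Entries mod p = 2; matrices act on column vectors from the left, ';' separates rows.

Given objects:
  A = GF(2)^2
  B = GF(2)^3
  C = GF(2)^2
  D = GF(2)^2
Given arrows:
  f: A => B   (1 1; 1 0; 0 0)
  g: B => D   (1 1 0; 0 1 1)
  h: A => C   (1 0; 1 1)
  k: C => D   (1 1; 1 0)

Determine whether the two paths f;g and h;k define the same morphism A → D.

Answer: COMMUTES

Derivation:
Along f;g (path 1):
  e0=[1,0] f=>[1,1,0] g=>[0,1]
  e1=[0,1] f=>[1,0,0] g=>[1,0]
  result₁ = (0 1; 1 0)
Along h;k (path 2):
  e0=[1,0] h=>[1,1] k=>[0,1]
  e1=[0,1] h=>[0,1] k=>[1,0]
  result₂ = (0 1; 1 0)
Equal? same morphism ✓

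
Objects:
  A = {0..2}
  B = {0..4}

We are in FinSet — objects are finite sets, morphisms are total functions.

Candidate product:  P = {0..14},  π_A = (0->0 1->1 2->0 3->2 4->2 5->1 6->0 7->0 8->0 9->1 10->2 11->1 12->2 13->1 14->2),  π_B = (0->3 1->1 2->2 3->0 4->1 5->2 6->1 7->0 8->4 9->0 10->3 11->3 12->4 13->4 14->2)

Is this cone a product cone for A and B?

|A|·|B| = 3·5 = 15;  |P| = 15
Check the pairing map k ↦ (π_A(k), π_B(k)):
  0 -> (0,3)
  1 -> (1,1)
  2 -> (0,2)
  3 -> (2,0)
  4 -> (2,1)
  5 -> (1,2)
  6 -> (0,1)
  7 -> (0,0)
  8 -> (0,4)
  9 -> (1,0)
  10 -> (2,3)
  11 -> (1,3)
  12 -> (2,4)
  13 -> (1,4)
  14 -> (2,2)
distinct pairs in image: 15 / 15 needed
  → bijection onto A×B; projections well-typed.

Answer: VALID PRODUCT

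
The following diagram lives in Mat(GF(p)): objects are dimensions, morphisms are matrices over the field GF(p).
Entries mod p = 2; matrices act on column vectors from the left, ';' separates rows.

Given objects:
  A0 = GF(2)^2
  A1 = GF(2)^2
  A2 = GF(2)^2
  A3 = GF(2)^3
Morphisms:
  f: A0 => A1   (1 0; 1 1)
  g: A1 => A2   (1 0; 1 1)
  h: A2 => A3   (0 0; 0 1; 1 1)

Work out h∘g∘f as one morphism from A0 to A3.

Answer: (0 0; 0 1; 1 1)

Derivation:
  e0=⟨1,0⟩ f=>⟨1,1⟩ g=>⟨1,0⟩ h=>⟨0,0,1⟩
  e1=⟨0,1⟩ f=>⟨0,1⟩ g=>⟨0,1⟩ h=>⟨0,1,1⟩
⟦path⟧: (0 0; 0 1; 1 1)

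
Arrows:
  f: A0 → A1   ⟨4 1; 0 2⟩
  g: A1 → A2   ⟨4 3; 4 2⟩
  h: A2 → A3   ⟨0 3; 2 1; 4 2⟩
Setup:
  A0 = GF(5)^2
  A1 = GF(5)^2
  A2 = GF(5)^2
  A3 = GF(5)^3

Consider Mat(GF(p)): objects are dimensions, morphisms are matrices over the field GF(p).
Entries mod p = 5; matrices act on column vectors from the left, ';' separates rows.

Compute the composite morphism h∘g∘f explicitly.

Answer: ⟨3 4; 3 3; 1 1⟩

Trace:
  e0=⟨1,0⟩ f→⟨4,0⟩ g→⟨1,1⟩ h→⟨3,3,1⟩
  e1=⟨0,1⟩ f→⟨1,2⟩ g→⟨0,3⟩ h→⟨4,3,1⟩
⟦path⟧: ⟨3 4; 3 3; 1 1⟩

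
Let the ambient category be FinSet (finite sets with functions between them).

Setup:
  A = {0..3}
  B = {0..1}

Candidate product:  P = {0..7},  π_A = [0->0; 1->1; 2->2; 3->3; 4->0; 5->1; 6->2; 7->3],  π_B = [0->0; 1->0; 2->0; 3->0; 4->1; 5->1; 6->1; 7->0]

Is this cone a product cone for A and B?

Answer: NOT A VALID PRODUCT — duplicate pair at indices 3,7

Derivation:
|A|·|B| = 4·2 = 8;  |P| = 8
Check the pairing map k ↦ (π_A(k), π_B(k)):
  0 -> (0,0)
  1 -> (1,0)
  2 -> (2,0)
  3 -> (3,0)
  4 -> (0,1)
  5 -> (1,1)
  6 -> (2,1)
  7 -> (3,0)  ✗ repeats pair of k=3
distinct pairs in image: 7 / 8 needed
  → (3,0) hit at k=3 and k=7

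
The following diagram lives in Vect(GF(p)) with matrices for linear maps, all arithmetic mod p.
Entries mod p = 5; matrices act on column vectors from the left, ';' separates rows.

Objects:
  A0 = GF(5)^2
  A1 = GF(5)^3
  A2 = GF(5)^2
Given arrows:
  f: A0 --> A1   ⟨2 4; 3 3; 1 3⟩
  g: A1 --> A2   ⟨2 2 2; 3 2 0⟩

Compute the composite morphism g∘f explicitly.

Answer: ⟨2 0; 2 3⟩

Trace:
  e0=[1,0] f-->[2,3,1] g-->[2,2]
  e1=[0,1] f-->[4,3,3] g-->[0,3]
composite: ⟨2 0; 2 3⟩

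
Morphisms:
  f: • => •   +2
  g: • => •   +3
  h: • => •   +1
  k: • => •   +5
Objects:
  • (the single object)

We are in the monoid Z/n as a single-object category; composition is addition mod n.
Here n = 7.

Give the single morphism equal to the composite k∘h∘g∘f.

  0 +2≡2 +3≡5 +1≡6 +5≡4  (mod 7)
composite: +4

Answer: +4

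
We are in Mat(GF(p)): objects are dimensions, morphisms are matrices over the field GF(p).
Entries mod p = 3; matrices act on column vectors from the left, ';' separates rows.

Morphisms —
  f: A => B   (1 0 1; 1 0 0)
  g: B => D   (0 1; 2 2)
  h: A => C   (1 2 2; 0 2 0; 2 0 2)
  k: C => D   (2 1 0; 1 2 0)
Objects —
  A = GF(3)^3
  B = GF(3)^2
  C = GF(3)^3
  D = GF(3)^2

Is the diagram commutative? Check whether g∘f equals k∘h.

Answer: DOES NOT COMMUTE

Work:
Path 1 = f;g:
  e0=⟨1,0,0⟩ f=>⟨1,1⟩ g=>⟨1,1⟩
  e1=⟨0,1,0⟩ f=>⟨0,0⟩ g=>⟨0,0⟩
  e2=⟨0,0,1⟩ f=>⟨1,0⟩ g=>⟨0,2⟩
  result₁ = (1 0 0; 1 0 2)
Path 2 = h;k:
  e0=⟨1,0,0⟩ h=>⟨1,0,2⟩ k=>⟨2,1⟩
  e1=⟨0,1,0⟩ h=>⟨2,2,0⟩ k=>⟨0,0⟩
  e2=⟨0,0,1⟩ h=>⟨2,0,2⟩ k=>⟨1,2⟩
  result₂ = (2 0 1; 1 0 2)
Equal? NO — does not commute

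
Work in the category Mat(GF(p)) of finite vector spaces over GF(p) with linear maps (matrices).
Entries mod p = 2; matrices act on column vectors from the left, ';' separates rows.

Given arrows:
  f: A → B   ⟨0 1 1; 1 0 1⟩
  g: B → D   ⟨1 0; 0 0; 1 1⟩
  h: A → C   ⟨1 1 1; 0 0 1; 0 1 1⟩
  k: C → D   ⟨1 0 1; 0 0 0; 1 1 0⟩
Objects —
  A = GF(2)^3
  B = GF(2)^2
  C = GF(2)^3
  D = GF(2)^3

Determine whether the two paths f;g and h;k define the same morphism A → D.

Answer: DOES NOT COMMUTE

Trace:
Along f;g (path 1):
  e0=⟨1,0,0⟩ f→⟨0,1⟩ g→⟨0,0,1⟩
  e1=⟨0,1,0⟩ f→⟨1,0⟩ g→⟨1,0,1⟩
  e2=⟨0,0,1⟩ f→⟨1,1⟩ g→⟨1,0,0⟩
  ⟦path⟧₁ = ⟨0 1 1; 0 0 0; 1 1 0⟩
Along h;k (path 2):
  e0=⟨1,0,0⟩ h→⟨1,0,0⟩ k→⟨1,0,1⟩
  e1=⟨0,1,0⟩ h→⟨1,0,1⟩ k→⟨0,0,1⟩
  e2=⟨0,0,1⟩ h→⟨1,1,1⟩ k→⟨0,0,0⟩
  ⟦path⟧₂ = ⟨1 0 0; 0 0 0; 1 1 0⟩
Equal? NO — does not commute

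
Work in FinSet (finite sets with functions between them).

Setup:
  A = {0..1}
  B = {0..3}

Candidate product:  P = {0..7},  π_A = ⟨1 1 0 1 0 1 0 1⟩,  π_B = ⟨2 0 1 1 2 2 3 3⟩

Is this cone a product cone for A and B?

|A|·|B| = 2·4 = 8;  |P| = 8
Check the pairing map k ↦ (π_A(k), π_B(k)):
  0 ↦ (1,2)
  1 ↦ (1,0)
  2 ↦ (0,1)
  3 ↦ (1,1)
  4 ↦ (0,2)
  5 ↦ (1,2)  ✗ repeats pair of k=0
  6 ↦ (0,3)
  7 ↦ (1,3)
distinct pairs in image: 7 / 8 needed
  → (1,2) hit at k=0 and k=5

Answer: NOT A VALID PRODUCT — duplicate pair at indices 5,0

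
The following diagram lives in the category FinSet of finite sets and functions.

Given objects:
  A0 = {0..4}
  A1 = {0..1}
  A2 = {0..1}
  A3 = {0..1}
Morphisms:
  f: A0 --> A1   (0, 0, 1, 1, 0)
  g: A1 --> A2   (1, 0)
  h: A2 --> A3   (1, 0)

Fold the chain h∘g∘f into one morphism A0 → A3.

Answer: (0, 0, 1, 1, 0)

Derivation:
  0 f-->0 g-->1 h-->0
  1 f-->0 g-->1 h-->0
  2 f-->1 g-->0 h-->1
  3 f-->1 g-->0 h-->1
  4 f-->0 g-->1 h-->0
result: (0, 0, 1, 1, 0)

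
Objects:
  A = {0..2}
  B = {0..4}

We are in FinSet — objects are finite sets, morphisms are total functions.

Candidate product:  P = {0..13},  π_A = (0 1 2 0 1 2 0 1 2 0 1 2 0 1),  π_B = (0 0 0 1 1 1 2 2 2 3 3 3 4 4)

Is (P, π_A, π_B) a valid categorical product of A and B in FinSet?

|A|·|B| = 3·5 = 15;  |P| = 14
  → cardinalities differ; no bijection possible.

Answer: NOT A VALID PRODUCT — |P|=14 ≠ |A|·|B|=15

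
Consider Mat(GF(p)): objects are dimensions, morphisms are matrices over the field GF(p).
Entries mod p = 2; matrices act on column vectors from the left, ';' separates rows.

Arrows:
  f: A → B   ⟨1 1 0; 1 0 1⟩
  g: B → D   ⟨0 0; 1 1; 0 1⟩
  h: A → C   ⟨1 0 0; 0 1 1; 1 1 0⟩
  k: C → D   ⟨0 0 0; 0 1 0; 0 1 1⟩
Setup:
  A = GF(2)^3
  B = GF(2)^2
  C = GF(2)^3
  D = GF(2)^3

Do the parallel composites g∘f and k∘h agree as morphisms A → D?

Path 1 = f;g:
  e0=[1,0,0] f→[1,1] g→[0,0,1]
  e1=[0,1,0] f→[1,0] g→[0,1,0]
  e2=[0,0,1] f→[0,1] g→[0,1,1]
  result₁ = ⟨0 0 0; 0 1 1; 1 0 1⟩
Path 2 = h;k:
  e0=[1,0,0] h→[1,0,1] k→[0,0,1]
  e1=[0,1,0] h→[0,1,1] k→[0,1,0]
  e2=[0,0,1] h→[0,1,0] k→[0,1,1]
  result₂ = ⟨0 0 0; 0 1 1; 1 0 1⟩
Equal? equal; square commutes

Answer: COMMUTES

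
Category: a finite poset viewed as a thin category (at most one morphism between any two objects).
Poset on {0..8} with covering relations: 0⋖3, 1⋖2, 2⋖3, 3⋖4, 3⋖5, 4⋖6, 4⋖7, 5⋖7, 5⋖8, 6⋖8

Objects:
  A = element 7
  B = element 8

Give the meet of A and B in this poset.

Answer: NO MEET EXISTS

Work:
Lower bounds of A=7 and B=8: {0,1,2,3,4,5}
  maximal lower bounds 4 and 5 are incomparable: neither 4<=5 nor 5<=4
→ no greatest lower bound exists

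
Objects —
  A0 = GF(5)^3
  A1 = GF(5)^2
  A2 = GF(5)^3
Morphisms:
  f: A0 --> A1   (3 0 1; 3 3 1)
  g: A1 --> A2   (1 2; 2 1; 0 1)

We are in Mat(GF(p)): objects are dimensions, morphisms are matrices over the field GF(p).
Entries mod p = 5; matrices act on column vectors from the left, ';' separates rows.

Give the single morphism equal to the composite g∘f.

Answer: (4 1 3; 4 3 3; 3 3 1)

Work:
  e0=(1,0,0) f-->(3,3) g-->(4,4,3)
  e1=(0,1,0) f-->(0,3) g-->(1,3,3)
  e2=(0,0,1) f-->(1,1) g-->(3,3,1)
result: (4 1 3; 4 3 3; 3 3 1)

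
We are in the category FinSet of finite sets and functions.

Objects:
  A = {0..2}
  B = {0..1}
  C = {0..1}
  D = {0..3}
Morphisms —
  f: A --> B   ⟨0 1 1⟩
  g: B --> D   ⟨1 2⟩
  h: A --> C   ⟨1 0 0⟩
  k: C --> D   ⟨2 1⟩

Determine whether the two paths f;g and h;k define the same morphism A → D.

Answer: COMMUTES

Derivation:
Path 1 = f;g:
  0 f-->0 g-->1
  1 f-->1 g-->2
  2 f-->1 g-->2
  composite₁ = ⟨1 2 2⟩
Path 2 = h;k:
  0 h-->1 k-->1
  1 h-->0 k-->2
  2 h-->0 k-->2
  composite₂ = ⟨1 2 2⟩
Equal? equal; square commutes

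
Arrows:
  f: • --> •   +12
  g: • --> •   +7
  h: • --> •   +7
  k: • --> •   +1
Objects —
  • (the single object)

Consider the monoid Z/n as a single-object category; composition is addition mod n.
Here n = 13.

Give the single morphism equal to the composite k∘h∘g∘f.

  0 +12≡12 +7≡6 +7≡0 +1≡1  (mod 13)
result: +1

Answer: +1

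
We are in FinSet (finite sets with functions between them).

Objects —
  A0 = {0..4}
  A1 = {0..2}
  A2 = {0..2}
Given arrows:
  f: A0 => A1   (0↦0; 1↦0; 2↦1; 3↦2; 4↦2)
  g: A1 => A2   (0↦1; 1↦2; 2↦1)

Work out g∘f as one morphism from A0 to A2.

Answer: (0↦1; 1↦1; 2↦2; 3↦1; 4↦1)

Derivation:
  0 f=>0 g=>1
  1 f=>0 g=>1
  2 f=>1 g=>2
  3 f=>2 g=>1
  4 f=>2 g=>1
composite: (0↦1; 1↦1; 2↦2; 3↦1; 4↦1)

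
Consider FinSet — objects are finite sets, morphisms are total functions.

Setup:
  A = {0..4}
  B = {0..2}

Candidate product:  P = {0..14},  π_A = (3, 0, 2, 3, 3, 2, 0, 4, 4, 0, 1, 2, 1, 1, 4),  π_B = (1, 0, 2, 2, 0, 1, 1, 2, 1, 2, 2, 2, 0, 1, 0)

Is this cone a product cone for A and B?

|A|·|B| = 5·3 = 15;  |P| = 15
Check the pairing map k ↦ (π_A(k), π_B(k)):
  0 : (3,1)
  1 : (0,0)
  2 : (2,2)
  3 : (3,2)
  4 : (3,0)
  5 : (2,1)
  6 : (0,1)
  7 : (4,2)
  8 : (4,1)
  9 : (0,2)
  10 : (1,2)
  11 : (2,2)  ✗ repeats pair of k=2
  12 : (1,0)
  13 : (1,1)
  14 : (4,0)
distinct pairs in image: 14 / 15 needed
  → (2,2) hit at k=2 and k=11

Answer: NOT A VALID PRODUCT — duplicate pair at indices 11,2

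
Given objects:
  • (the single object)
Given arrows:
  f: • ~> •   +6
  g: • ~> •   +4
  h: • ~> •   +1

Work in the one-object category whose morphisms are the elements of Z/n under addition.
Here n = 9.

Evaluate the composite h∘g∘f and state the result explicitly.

  0 +6≡6 +4≡1 +1≡2  (mod 9)
⟦path⟧: +2

Answer: +2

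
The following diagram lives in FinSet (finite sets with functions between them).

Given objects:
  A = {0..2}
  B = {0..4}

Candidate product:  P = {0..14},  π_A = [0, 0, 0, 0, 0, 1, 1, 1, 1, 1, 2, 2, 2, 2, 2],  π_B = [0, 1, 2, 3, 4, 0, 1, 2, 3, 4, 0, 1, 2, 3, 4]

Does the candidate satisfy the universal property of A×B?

Answer: VALID PRODUCT

Derivation:
|A|·|B| = 3·5 = 15;  |P| = 15
Check the pairing map k ↦ (π_A(k), π_B(k)):
  0 : (0,0)
  1 : (0,1)
  2 : (0,2)
  3 : (0,3)
  4 : (0,4)
  5 : (1,0)
  6 : (1,1)
  7 : (1,2)
  8 : (1,3)
  9 : (1,4)
  10 : (2,0)
  11 : (2,1)
  12 : (2,2)
  13 : (2,3)
  14 : (2,4)
distinct pairs in image: 15 / 15 needed
  → bijection onto A×B; projections well-typed.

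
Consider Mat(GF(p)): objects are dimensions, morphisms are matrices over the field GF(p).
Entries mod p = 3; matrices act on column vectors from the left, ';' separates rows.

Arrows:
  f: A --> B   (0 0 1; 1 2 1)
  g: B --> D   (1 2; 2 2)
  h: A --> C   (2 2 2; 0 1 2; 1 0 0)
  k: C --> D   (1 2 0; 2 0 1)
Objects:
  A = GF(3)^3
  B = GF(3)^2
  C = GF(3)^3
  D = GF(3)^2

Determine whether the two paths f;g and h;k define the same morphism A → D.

Answer: COMMUTES

Derivation:
Along f;g (path 1):
  e0=⟨1,0,0⟩ f-->⟨0,1⟩ g-->⟨2,2⟩
  e1=⟨0,1,0⟩ f-->⟨0,2⟩ g-->⟨1,1⟩
  e2=⟨0,0,1⟩ f-->⟨1,1⟩ g-->⟨0,1⟩
  result₁ = (2 1 0; 2 1 1)
Along h;k (path 2):
  e0=⟨1,0,0⟩ h-->⟨2,0,1⟩ k-->⟨2,2⟩
  e1=⟨0,1,0⟩ h-->⟨2,1,0⟩ k-->⟨1,1⟩
  e2=⟨0,0,1⟩ h-->⟨2,2,0⟩ k-->⟨0,1⟩
  result₂ = (2 1 0; 2 1 1)
Equal? same morphism ✓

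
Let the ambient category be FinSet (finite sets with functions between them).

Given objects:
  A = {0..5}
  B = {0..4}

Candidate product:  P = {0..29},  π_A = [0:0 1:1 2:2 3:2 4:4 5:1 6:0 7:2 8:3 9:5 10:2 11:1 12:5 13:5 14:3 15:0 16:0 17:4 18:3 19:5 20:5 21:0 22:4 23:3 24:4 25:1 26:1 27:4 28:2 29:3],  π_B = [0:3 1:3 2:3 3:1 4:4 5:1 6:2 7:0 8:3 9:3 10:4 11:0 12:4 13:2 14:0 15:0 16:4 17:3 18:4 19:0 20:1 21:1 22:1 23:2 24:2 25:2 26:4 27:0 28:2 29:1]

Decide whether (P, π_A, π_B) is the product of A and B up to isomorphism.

Answer: VALID PRODUCT

Derivation:
|A|·|B| = 6·5 = 30;  |P| = 30
Check the pairing map k ↦ (π_A(k), π_B(k)):
  0 : (0,3)
  1 : (1,3)
  2 : (2,3)
  3 : (2,1)
  4 : (4,4)
  5 : (1,1)
  6 : (0,2)
  7 : (2,0)
  8 : (3,3)
  9 : (5,3)
  10 : (2,4)
  11 : (1,0)
  12 : (5,4)
  13 : (5,2)
  14 : (3,0)
  15 : (0,0)
  16 : (0,4)
  17 : (4,3)
  18 : (3,4)
  19 : (5,0)
  20 : (5,1)
  21 : (0,1)
  22 : (4,1)
  23 : (3,2)
  24 : (4,2)
  25 : (1,2)
  26 : (1,4)
  27 : (4,0)
  28 : (2,2)
  29 : (3,1)
distinct pairs in image: 30 / 30 needed
  → bijection onto A×B; projections well-typed.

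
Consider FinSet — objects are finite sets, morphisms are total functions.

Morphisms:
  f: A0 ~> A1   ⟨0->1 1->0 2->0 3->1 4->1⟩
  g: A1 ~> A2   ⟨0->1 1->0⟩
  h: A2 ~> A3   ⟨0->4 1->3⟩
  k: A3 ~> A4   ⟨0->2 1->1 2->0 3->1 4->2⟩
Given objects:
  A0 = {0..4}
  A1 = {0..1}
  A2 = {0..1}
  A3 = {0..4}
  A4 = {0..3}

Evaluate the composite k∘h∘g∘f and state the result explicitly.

  0 f~>1 g~>0 h~>4 k~>2
  1 f~>0 g~>1 h~>3 k~>1
  2 f~>0 g~>1 h~>3 k~>1
  3 f~>1 g~>0 h~>4 k~>2
  4 f~>1 g~>0 h~>4 k~>2
⟦path⟧: ⟨0->2 1->1 2->1 3->2 4->2⟩

Answer: ⟨0->2 1->1 2->1 3->2 4->2⟩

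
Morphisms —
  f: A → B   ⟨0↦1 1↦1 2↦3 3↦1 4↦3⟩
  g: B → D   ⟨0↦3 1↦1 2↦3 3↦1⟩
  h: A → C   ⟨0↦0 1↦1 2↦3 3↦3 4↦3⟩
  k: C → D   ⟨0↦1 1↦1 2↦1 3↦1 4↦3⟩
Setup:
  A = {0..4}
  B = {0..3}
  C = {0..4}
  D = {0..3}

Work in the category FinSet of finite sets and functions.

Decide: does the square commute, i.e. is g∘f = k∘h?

Answer: COMMUTES

Trace:
1) trace f;g:
  0 f→1 g→1
  1 f→1 g→1
  2 f→3 g→1
  3 f→1 g→1
  4 f→3 g→1
  composite₁ = ⟨0↦1 1↦1 2↦1 3↦1 4↦1⟩
2) trace h;k:
  0 h→0 k→1
  1 h→1 k→1
  2 h→3 k→1
  3 h→3 k→1
  4 h→3 k→1
  composite₂ = ⟨0↦1 1↦1 2↦1 3↦1 4↦1⟩
Equal? same morphism ✓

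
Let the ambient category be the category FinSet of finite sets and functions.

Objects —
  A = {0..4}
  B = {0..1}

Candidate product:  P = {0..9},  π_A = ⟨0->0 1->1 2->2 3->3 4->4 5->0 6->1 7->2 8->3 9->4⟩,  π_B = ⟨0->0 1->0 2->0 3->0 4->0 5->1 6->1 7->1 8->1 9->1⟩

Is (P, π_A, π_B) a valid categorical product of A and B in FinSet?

Answer: VALID PRODUCT

Derivation:
|A|·|B| = 5·2 = 10;  |P| = 10
Check the pairing map k ↦ (π_A(k), π_B(k)):
  0 -> (0,0)
  1 -> (1,0)
  2 -> (2,0)
  3 -> (3,0)
  4 -> (4,0)
  5 -> (0,1)
  6 -> (1,1)
  7 -> (2,1)
  8 -> (3,1)
  9 -> (4,1)
distinct pairs in image: 10 / 10 needed
  → bijection onto A×B; projections well-typed.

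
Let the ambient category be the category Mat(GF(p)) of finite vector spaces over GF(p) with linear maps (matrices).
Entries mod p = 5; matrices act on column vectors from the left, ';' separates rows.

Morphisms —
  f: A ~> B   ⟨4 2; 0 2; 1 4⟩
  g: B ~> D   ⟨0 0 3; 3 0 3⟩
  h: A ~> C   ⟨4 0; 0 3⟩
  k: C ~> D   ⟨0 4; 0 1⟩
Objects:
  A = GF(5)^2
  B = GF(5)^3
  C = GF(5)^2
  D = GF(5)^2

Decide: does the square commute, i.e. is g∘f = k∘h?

Path 1 = f;g:
  e0=⟨1,0⟩ f~>⟨4,0,1⟩ g~>⟨3,0⟩
  e1=⟨0,1⟩ f~>⟨2,2,4⟩ g~>⟨2,3⟩
  composite₁ = ⟨3 2; 0 3⟩
Path 2 = h;k:
  e0=⟨1,0⟩ h~>⟨4,0⟩ k~>⟨0,0⟩
  e1=⟨0,1⟩ h~>⟨0,3⟩ k~>⟨2,3⟩
  composite₂ = ⟨0 2; 0 3⟩
Equal? NO — does not commute

Answer: DOES NOT COMMUTE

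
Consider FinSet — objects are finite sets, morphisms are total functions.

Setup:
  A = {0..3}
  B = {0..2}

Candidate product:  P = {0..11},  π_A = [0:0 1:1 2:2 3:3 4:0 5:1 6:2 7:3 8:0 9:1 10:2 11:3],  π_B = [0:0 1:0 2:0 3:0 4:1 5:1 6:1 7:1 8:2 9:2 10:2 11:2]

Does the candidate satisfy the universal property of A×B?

Answer: VALID PRODUCT

Work:
|A|·|B| = 4·3 = 12;  |P| = 12
Check the pairing map k ↦ (π_A(k), π_B(k)):
  0 : (0,0)
  1 : (1,0)
  2 : (2,0)
  3 : (3,0)
  4 : (0,1)
  5 : (1,1)
  6 : (2,1)
  7 : (3,1)
  8 : (0,2)
  9 : (1,2)
  10 : (2,2)
  11 : (3,2)
distinct pairs in image: 12 / 12 needed
  → bijection onto A×B; projections well-typed.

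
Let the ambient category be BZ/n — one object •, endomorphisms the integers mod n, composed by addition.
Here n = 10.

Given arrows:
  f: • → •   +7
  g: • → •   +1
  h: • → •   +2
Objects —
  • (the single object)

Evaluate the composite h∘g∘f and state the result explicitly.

  0 +7≡7 +1≡8 +2≡0  (mod 10)
⟦path⟧: +0

Answer: +0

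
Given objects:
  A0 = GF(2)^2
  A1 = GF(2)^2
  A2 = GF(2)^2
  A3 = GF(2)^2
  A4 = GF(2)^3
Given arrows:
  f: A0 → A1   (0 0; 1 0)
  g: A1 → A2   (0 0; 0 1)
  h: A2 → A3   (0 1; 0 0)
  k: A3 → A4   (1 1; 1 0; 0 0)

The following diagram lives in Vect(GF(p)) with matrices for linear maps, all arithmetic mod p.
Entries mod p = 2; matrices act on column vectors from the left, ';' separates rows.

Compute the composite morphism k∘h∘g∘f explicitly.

  e0=⟨1,0⟩ f→⟨0,1⟩ g→⟨0,1⟩ h→⟨1,0⟩ k→⟨1,1,0⟩
  e1=⟨0,1⟩ f→⟨0,0⟩ g→⟨0,0⟩ h→⟨0,0⟩ k→⟨0,0,0⟩
⟦path⟧: (1 0; 1 0; 0 0)

Answer: (1 0; 1 0; 0 0)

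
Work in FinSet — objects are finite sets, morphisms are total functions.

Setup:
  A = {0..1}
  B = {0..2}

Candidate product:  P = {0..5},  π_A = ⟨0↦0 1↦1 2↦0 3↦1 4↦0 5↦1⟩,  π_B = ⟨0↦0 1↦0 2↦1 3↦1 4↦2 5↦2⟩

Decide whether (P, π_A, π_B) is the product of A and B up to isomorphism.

Answer: VALID PRODUCT

Trace:
|A|·|B| = 2·3 = 6;  |P| = 6
Check the pairing map k ↦ (π_A(k), π_B(k)):
  0 ↦ (0,0)
  1 ↦ (1,0)
  2 ↦ (0,1)
  3 ↦ (1,1)
  4 ↦ (0,2)
  5 ↦ (1,2)
distinct pairs in image: 6 / 6 needed
  → bijection onto A×B; projections well-typed.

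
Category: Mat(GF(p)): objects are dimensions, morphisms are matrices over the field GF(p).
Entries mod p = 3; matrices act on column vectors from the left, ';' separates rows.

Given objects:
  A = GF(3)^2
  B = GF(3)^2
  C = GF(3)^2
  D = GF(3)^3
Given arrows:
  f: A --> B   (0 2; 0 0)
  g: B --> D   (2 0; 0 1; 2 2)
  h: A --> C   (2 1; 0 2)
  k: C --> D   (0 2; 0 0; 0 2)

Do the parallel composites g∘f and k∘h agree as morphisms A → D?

Answer: COMMUTES

Work:
1) trace f;g:
  e0=[1,0] f-->[0,0] g-->[0,0,0]
  e1=[0,1] f-->[2,0] g-->[1,0,1]
  composite₁ = (0 1; 0 0; 0 1)
2) trace h;k:
  e0=[1,0] h-->[2,0] k-->[0,0,0]
  e1=[0,1] h-->[1,2] k-->[1,0,1]
  composite₂ = (0 1; 0 0; 0 1)
Equal? YES — commutes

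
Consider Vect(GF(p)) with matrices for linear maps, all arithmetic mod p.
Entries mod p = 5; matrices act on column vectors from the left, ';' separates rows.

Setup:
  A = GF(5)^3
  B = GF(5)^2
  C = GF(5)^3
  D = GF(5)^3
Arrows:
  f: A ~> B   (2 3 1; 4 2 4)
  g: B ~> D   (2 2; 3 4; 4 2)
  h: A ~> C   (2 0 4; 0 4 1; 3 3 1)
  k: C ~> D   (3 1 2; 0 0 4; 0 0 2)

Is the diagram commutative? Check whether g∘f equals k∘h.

Path 1 = f;g:
  e0=⟨1,0,0⟩ f~>⟨2,4⟩ g~>⟨2,2,1⟩
  e1=⟨0,1,0⟩ f~>⟨3,2⟩ g~>⟨0,2,1⟩
  e2=⟨0,0,1⟩ f~>⟨1,4⟩ g~>⟨0,4,2⟩
  ⟦path⟧₁ = (2 0 0; 2 2 4; 1 1 2)
Path 2 = h;k:
  e0=⟨1,0,0⟩ h~>⟨2,0,3⟩ k~>⟨2,2,1⟩
  e1=⟨0,1,0⟩ h~>⟨0,4,3⟩ k~>⟨0,2,1⟩
  e2=⟨0,0,1⟩ h~>⟨4,1,1⟩ k~>⟨0,4,2⟩
  ⟦path⟧₂ = (2 0 0; 2 2 4; 1 1 2)
Equal? YES — commutes

Answer: COMMUTES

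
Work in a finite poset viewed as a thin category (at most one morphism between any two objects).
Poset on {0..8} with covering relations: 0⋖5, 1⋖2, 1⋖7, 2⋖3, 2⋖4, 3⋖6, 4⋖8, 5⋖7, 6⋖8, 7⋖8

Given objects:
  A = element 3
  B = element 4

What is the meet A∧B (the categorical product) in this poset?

Lower bounds of A=3 and B=4: {1,2}
  1 ≤ 2
  2 ≤ 2
glb = 2

Answer: A∧B = 2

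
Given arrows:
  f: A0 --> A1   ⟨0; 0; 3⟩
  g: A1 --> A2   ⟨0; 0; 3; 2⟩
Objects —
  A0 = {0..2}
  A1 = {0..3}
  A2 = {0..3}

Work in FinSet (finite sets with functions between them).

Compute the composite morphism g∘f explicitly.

  0 f-->0 g-->0
  1 f-->0 g-->0
  2 f-->3 g-->2
composite: ⟨0; 0; 2⟩

Answer: ⟨0; 0; 2⟩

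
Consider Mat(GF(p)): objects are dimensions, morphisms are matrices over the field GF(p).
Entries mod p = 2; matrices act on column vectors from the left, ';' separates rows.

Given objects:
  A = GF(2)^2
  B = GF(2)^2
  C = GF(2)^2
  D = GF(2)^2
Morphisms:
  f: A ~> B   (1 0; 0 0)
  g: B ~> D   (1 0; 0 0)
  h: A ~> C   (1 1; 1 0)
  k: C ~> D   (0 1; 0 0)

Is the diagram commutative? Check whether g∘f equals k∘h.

Along f;g (path 1):
  e0=⟨1,0⟩ f~>⟨1,0⟩ g~>⟨1,0⟩
  e1=⟨0,1⟩ f~>⟨0,0⟩ g~>⟨0,0⟩
  result₁ = (1 0; 0 0)
Along h;k (path 2):
  e0=⟨1,0⟩ h~>⟨1,1⟩ k~>⟨1,0⟩
  e1=⟨0,1⟩ h~>⟨1,0⟩ k~>⟨0,0⟩
  result₂ = (1 0; 0 0)
Equal? same morphism ✓

Answer: COMMUTES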